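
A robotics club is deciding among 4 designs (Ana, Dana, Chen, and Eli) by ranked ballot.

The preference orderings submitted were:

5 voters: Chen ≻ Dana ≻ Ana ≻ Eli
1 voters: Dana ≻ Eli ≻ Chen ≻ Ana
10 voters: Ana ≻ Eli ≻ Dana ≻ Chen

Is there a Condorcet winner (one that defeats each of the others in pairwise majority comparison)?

Head-to-head results (16 voters total):
Ana vs Dana: Ana wins 10–6.
Ana vs Chen: Ana wins 10–6.
Ana vs Eli: Ana wins 15–1.
Dana vs Chen: Dana wins 11–5.
Dana vs Eli: Eli wins 10–6.
Chen vs Eli: Eli wins 11–5.
Ana beats each rival — Dana (10–6), Chen (10–6), Eli (15–1) — so Ana is the Condorcet winner.

Yes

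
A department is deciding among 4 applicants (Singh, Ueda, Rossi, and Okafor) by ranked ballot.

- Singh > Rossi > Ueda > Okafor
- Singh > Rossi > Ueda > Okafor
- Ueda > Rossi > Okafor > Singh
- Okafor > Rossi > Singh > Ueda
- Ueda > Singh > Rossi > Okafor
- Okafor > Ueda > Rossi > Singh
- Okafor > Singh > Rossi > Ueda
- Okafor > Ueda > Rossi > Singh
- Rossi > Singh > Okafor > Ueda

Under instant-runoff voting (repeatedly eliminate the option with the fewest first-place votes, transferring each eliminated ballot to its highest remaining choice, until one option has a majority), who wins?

Round 1: Okafor 4, Singh 2, Ueda 2, Rossi 1. Rossi has the fewest and is eliminated.
Round 2: Okafor 4, Singh 3, Ueda 2. Ueda has the fewest and is eliminated.
Round 3: Okafor 5, Singh 4. Okafor has a majority.

Okafor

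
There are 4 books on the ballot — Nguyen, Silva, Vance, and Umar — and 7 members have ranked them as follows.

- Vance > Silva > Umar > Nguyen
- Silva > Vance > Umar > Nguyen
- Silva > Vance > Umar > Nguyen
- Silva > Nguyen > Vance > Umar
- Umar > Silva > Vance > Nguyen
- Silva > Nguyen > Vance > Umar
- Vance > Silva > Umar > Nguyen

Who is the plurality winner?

First-place vote totals:
  Nguyen: 0
  Silva: 4
  Vance: 2
  Umar: 1
Silva has the most first-place votes.

Silva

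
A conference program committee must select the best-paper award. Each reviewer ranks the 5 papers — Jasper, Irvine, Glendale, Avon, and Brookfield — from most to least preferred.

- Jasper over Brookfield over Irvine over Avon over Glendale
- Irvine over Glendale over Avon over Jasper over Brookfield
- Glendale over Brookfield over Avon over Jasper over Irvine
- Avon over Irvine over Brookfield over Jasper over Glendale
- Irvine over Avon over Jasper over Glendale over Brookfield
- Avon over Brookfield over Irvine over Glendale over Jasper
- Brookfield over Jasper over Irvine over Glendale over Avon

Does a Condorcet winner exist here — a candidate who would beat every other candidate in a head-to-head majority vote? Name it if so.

Head-to-head results (7 voters total):
Jasper vs Irvine: Irvine wins 4–3.
Jasper vs Glendale: Jasper wins 4–3.
Jasper vs Avon: Avon wins 5–2.
Jasper vs Brookfield: Brookfield wins 4–3.
Irvine vs Glendale: Irvine wins 6–1.
Irvine vs Avon: Irvine wins 4–3.
Irvine vs Brookfield: Brookfield wins 4–3.
Glendale vs Avon: Avon wins 4–3.
Glendale vs Brookfield: Brookfield wins 4–3.
Avon vs Brookfield: Avon wins 4–3.
No candidate beats all others: Irvine beats Avon beats Brookfield beats Irvine, a majority cycle.

None — there is no Condorcet winner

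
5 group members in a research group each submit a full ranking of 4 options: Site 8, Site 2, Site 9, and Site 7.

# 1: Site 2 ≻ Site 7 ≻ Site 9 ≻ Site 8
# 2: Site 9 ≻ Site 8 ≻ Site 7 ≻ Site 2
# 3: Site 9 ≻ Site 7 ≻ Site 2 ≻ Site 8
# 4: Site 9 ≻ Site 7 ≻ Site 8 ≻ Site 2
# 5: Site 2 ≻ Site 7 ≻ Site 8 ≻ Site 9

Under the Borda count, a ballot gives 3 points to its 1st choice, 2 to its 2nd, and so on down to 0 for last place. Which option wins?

Borda scores:
  Site 8: 0 + 2 + 0 + 1 + 1 = 4
  Site 2: 3 + 0 + 1 + 0 + 3 = 7
  Site 9: 1 + 3 + 3 + 3 + 0 = 10
  Site 7: 2 + 1 + 2 + 2 + 2 = 9
Site 9 has the highest total.

Site 9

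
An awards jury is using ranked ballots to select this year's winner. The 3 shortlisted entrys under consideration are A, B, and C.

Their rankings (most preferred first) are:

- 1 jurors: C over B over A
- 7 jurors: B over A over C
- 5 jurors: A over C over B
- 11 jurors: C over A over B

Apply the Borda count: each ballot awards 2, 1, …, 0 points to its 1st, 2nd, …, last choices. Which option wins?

Borda scores:
  A: 0 + 7·1 + 5·2 + 11·1 = 28
  B: 1 + 7·2 + 5·0 + 11·0 = 15
  C: 2 + 7·0 + 5·1 + 11·2 = 29
C has the highest total.

C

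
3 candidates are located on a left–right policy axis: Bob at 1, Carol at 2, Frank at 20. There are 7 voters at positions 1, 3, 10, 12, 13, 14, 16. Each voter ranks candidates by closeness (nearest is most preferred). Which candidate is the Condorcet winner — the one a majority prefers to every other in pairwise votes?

Frank

With single-peaked preferences on a line, the Condorcet winner is the candidate closest to the median voter.
The median voter (position 12) is closest to Frank at 20.
Check: Frank vs Bob — voters closer to Frank: 4 of 7.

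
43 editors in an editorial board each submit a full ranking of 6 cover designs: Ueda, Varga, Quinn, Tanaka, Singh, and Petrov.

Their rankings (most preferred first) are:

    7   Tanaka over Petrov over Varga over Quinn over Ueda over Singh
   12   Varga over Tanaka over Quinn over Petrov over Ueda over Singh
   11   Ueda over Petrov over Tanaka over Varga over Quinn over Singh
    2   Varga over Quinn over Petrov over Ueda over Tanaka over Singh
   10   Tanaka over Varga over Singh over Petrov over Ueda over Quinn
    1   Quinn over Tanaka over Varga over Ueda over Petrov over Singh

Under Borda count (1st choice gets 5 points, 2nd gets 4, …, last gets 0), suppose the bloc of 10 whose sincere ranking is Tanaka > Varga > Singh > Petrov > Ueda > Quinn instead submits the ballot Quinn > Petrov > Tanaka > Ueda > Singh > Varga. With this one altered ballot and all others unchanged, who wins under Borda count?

Tanaka

Borda totals with the altered ballot: Ueda 100, Varga 116, Quinn 124, Tanaka 152, Singh 10, Petrov 143.
The winner is unchanged: still Tanaka.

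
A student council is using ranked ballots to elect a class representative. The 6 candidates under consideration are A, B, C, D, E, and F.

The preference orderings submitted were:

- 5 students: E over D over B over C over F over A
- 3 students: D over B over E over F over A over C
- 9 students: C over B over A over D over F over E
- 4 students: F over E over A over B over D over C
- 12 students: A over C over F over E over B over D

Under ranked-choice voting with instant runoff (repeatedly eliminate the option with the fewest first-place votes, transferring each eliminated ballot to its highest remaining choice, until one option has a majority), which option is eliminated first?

B

Round 1: A 12, C 9, E 5, F 4, D 3, B 0. B has the fewest and is eliminated.
Round 2: A 12, C 9, E 5, F 4, D 3. D has the fewest and is eliminated.
Round 3: A 12, C 9, E 8, F 4. F has the fewest and is eliminated.
Round 4: A 12, E 12, C 9. C has the fewest and is eliminated.
Round 5: A 21, E 12. A has a majority.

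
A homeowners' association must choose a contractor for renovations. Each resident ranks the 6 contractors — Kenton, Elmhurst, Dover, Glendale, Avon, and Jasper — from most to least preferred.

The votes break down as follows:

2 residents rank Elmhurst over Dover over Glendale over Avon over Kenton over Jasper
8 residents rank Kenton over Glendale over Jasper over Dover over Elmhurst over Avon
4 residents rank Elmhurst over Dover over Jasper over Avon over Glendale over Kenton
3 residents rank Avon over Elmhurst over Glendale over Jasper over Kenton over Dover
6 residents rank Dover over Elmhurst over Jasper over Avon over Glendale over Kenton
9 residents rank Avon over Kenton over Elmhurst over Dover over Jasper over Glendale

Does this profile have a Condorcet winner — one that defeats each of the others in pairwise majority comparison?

Head-to-head results (32 voters total):
Kenton vs Elmhurst: Kenton wins 17–15.
Kenton vs Dover: Kenton wins 20–12.
Kenton vs Glendale: Kenton wins 17–15.
Kenton vs Avon: Avon wins 24–8.
Kenton vs Jasper: Kenton wins 19–13.
Elmhurst vs Dover: Elmhurst wins 18–14.
Elmhurst vs Glendale: Elmhurst wins 24–8.
Elmhurst vs Avon: Elmhurst wins 20–12.
Elmhurst vs Jasper: Elmhurst wins 24–8.
Dover vs Glendale: Dover wins 21–11.
Dover vs Avon: Dover wins 20–12.
Dover vs Jasper: Dover wins 21–11.
Glendale vs Avon: Avon wins 22–10.
Glendale vs Jasper: Jasper wins 19–13.
Avon vs Jasper: Jasper wins 18–14.
No candidate beats all others: Kenton beats Elmhurst beats Avon beats Kenton, a majority cycle.

No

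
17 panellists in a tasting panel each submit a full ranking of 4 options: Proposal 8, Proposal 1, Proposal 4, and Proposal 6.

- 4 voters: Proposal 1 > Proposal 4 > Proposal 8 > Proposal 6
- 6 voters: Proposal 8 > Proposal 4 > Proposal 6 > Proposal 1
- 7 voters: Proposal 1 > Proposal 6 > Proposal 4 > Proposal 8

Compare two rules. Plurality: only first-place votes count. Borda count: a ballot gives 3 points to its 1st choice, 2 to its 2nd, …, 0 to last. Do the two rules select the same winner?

Yes

Plurality first-place counts: Proposal 8 6, Proposal 1 11, Proposal 4 0, Proposal 6 0 → Proposal 1.
Borda totals: Proposal 8 22, Proposal 1 33, Proposal 4 27, Proposal 6 20 → Proposal 1.
The two rules agree on Proposal 1.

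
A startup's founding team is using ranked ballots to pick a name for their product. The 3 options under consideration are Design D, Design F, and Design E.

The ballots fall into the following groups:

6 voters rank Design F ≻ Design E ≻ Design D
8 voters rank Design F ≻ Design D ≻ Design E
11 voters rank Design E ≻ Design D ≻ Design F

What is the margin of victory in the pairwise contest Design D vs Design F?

3

Ballots ranking Design D above Design F: 11.
Ballots ranking Design F above Design D: 6+8 = 14.
Design F wins 14–11, a margin of 3.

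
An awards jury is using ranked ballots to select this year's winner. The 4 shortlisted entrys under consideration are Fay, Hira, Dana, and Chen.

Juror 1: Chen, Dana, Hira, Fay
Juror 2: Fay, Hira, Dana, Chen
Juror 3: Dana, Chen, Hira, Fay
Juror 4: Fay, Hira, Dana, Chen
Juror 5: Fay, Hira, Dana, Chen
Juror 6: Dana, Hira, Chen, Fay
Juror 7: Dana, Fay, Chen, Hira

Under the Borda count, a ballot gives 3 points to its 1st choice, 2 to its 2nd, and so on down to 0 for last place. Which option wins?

Dana

Borda scores:
  Fay: 0 + 3 + 0 + 3 + 3 + 0 + 2 = 11
  Hira: 1 + 2 + 1 + 2 + 2 + 2 + 0 = 10
  Dana: 2 + 1 + 3 + 1 + 1 + 3 + 3 = 14
  Chen: 3 + 0 + 2 + 0 + 0 + 1 + 1 = 7
Dana has the highest total.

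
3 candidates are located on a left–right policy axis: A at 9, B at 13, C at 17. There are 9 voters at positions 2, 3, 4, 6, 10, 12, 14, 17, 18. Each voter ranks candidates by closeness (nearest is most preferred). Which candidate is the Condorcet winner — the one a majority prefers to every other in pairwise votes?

With single-peaked preferences on a line, the Condorcet winner is the candidate closest to the median voter.
The median voter (position 10) is closest to A at 9.
Check: A vs C — voters closer to A: 6 of 9.

A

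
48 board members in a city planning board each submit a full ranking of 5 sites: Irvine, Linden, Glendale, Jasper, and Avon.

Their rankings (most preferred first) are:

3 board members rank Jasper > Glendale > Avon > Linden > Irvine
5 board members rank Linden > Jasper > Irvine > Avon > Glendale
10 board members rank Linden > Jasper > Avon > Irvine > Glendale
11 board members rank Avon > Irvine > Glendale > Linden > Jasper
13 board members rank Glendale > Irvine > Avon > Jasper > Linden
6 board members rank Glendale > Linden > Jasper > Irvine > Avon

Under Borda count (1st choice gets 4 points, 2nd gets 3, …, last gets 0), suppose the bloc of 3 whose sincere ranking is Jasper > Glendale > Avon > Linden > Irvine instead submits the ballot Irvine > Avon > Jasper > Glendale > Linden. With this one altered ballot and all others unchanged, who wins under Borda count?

Borda totals with the altered ballot: Irvine 110, Linden 89, Glendale 101, Jasper 76, Avon 104.
The switch changes the winner from Glendale to Irvine.

Irvine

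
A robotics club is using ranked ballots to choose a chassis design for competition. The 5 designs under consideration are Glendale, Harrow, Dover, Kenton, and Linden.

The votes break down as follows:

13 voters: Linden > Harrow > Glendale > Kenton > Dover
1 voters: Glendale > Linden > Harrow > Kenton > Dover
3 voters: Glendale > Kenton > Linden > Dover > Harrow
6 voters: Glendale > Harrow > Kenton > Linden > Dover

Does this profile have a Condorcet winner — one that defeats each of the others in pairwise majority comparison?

Head-to-head results (23 voters total):
Glendale vs Harrow: Harrow wins 13–10.
Glendale vs Dover: Glendale wins 23–0.
Glendale vs Kenton: Glendale wins 23–0.
Glendale vs Linden: Linden wins 13–10.
Harrow vs Dover: Harrow wins 20–3.
Harrow vs Kenton: Harrow wins 20–3.
Harrow vs Linden: Linden wins 17–6.
Dover vs Kenton: Kenton wins 23–0.
Dover vs Linden: Linden wins 23–0.
Kenton vs Linden: Linden wins 14–9.
Linden beats each rival — Glendale (13–10), Harrow (17–6), Dover (23–0), Kenton (14–9) — so Linden is the Condorcet winner.

Yes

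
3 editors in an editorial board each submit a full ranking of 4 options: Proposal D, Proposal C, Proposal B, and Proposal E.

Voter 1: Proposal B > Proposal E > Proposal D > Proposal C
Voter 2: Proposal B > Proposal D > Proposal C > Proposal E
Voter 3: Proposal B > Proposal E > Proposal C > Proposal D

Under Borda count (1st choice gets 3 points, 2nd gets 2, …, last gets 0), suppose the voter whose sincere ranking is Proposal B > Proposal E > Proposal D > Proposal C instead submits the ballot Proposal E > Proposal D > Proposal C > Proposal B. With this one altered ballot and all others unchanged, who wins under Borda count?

Borda totals with the altered ballot: Proposal D 4, Proposal C 3, Proposal B 6, Proposal E 5.
The winner is unchanged: still Proposal B.

Proposal B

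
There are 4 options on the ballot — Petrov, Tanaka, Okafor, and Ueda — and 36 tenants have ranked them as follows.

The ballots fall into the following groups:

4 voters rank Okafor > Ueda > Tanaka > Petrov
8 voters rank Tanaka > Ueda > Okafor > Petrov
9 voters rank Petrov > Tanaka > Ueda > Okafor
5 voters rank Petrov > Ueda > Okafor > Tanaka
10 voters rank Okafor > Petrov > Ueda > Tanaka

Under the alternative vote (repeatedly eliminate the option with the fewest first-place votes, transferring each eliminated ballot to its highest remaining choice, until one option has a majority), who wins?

Round 1: Petrov 14, Okafor 14, Tanaka 8, Ueda 0. Ueda has the fewest and is eliminated.
Round 2: Petrov 14, Okafor 14, Tanaka 8. Tanaka has the fewest and is eliminated.
Round 3: Okafor 22, Petrov 14. Okafor has a majority.

Okafor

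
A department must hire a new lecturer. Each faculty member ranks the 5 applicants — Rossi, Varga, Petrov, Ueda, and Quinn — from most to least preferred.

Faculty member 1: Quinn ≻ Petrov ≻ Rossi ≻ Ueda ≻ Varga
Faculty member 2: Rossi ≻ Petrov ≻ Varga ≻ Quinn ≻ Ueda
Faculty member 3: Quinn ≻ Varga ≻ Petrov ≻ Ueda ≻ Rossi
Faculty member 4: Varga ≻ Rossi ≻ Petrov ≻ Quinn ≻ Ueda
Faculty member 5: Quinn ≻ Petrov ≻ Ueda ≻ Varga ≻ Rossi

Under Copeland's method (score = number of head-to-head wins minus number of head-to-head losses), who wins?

Pairwise results:
  Rossi vs Varga: Varga wins 3–2.
  Rossi vs Petrov: Petrov wins 3–2.
  Rossi vs Ueda: Rossi wins 3–2.
  Rossi vs Quinn: Quinn wins 3–2.
  Varga vs Petrov: Petrov wins 3–2.
  Varga vs Ueda: Varga wins 3–2.
  Varga vs Quinn: Quinn wins 3–2.
  Petrov vs Ueda: Petrov wins 5–0.
  Petrov vs Quinn: Quinn wins 3–2.
  Ueda vs Quinn: Quinn wins 5–0.
Copeland scores (wins − losses):
  Rossi: 1 − 3 = -2
  Varga: 2 − 2 = 0
  Petrov: 3 − 1 = 2
  Ueda: 0 − 4 = -4
  Quinn: 4 − 0 = 4
Quinn has the best Copeland score.

Quinn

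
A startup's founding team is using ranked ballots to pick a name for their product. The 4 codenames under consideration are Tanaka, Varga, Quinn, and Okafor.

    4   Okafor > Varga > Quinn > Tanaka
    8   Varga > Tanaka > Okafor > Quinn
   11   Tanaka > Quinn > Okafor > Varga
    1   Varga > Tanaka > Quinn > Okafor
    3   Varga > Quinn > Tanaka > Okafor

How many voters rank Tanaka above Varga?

11

Ballots ranking Tanaka above Varga: 11.
Ballots ranking Varga above Tanaka: 4+8+1+3 = 16.
So 11 of 27 voters prefer Tanaka to Varga.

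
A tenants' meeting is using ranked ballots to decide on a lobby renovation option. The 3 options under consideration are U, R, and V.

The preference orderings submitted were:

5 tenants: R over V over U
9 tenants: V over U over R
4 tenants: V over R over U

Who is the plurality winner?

First-place vote totals:
  U: 0
  R: 5
  V: 13
V has the most first-place votes.

V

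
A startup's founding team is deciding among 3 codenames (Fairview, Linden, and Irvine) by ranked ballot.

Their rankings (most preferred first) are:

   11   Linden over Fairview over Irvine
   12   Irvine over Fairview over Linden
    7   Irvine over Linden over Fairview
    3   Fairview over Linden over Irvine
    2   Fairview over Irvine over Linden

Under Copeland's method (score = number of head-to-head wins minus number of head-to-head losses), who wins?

Pairwise results:
  Fairview vs Linden: Linden wins 18–17.
  Fairview vs Irvine: Irvine wins 19–16.
  Linden vs Irvine: Irvine wins 21–14.
Copeland scores (wins − losses):
  Fairview: 0 − 2 = -2
  Linden: 1 − 1 = 0
  Irvine: 2 − 0 = 2
Irvine has the best Copeland score.

Irvine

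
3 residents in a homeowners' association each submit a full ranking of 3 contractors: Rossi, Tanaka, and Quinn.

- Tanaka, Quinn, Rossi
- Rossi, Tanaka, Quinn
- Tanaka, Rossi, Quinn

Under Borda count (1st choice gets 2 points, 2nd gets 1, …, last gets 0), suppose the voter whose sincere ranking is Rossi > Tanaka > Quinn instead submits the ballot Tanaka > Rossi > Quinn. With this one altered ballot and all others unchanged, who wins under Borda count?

Tanaka

Borda totals with the altered ballot: Rossi 2, Tanaka 6, Quinn 1.
The winner is unchanged: still Tanaka.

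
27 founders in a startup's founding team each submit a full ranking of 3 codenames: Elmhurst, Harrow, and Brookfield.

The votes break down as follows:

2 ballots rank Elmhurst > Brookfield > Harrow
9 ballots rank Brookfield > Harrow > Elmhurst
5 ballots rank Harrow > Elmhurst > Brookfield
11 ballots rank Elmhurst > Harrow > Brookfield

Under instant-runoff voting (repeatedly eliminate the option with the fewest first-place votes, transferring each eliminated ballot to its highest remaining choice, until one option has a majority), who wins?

Round 1: Elmhurst 13, Brookfield 9, Harrow 5. Harrow has the fewest and is eliminated.
Round 2: Elmhurst 18, Brookfield 9. Elmhurst has a majority.

Elmhurst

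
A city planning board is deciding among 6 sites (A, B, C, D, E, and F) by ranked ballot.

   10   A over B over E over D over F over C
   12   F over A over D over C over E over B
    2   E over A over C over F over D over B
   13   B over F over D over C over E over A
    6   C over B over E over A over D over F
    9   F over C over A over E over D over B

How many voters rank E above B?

Ballots ranking E above B: 12+2+9 = 23.
Ballots ranking B above E: 10+13+6 = 29.
So 23 of 52 voters prefer E to B.

23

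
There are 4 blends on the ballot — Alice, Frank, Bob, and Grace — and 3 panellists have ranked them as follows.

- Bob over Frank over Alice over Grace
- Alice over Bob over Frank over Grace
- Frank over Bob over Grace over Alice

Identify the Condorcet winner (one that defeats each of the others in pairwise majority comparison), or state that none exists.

Head-to-head results (3 voters total):
Alice vs Frank: Frank wins 2–1.
Alice vs Bob: Bob wins 2–1.
Alice vs Grace: Alice wins 2–1.
Frank vs Bob: Bob wins 2–1.
Frank vs Grace: Frank wins 3–0.
Bob vs Grace: Bob wins 3–0.
Bob beats each rival — Alice (2–1), Frank (2–1), Grace (3–0) — so Bob is the Condorcet winner.

Bob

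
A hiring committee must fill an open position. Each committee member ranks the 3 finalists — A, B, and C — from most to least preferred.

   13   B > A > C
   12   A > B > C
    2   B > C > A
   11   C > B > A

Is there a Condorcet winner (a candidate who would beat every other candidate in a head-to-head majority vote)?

Yes

Head-to-head results (38 voters total):
A vs B: B wins 26–12.
A vs C: A wins 25–13.
B vs C: B wins 27–11.
B beats each rival — A (26–12), C (27–11) — so B is the Condorcet winner.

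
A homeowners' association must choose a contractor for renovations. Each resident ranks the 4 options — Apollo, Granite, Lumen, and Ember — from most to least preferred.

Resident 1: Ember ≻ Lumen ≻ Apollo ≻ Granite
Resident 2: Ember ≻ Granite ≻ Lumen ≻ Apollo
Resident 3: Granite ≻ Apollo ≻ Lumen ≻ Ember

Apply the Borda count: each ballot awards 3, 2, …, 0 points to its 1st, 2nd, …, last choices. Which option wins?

Borda scores:
  Apollo: 1 + 0 + 2 = 3
  Granite: 0 + 2 + 3 = 5
  Lumen: 2 + 1 + 1 = 4
  Ember: 3 + 3 + 0 = 6
Ember has the highest total.

Ember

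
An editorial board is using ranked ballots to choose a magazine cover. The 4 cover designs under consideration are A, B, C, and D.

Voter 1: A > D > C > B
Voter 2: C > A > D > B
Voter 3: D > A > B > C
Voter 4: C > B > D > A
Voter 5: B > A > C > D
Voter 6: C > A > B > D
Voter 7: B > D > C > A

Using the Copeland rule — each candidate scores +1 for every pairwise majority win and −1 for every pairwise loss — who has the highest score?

Pairwise results:
  A vs B: A wins 4–3.
  A vs C: C wins 4–3.
  A vs D: A wins 4–3.
  B vs C: C wins 4–3.
  B vs D: B wins 4–3.
  C vs D: C wins 4–3.
Copeland scores (wins − losses):
  A: 2 − 1 = 1
  B: 1 − 2 = -1
  C: 3 − 0 = 3
  D: 0 − 3 = -3
C has the best Copeland score.

C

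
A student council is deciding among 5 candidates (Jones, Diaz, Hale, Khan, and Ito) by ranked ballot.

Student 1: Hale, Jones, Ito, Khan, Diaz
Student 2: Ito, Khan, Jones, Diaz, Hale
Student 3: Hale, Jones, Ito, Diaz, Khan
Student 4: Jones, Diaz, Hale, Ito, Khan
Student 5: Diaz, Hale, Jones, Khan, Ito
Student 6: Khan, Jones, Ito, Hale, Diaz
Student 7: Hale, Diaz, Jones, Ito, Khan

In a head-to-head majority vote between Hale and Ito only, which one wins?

Hale

Ballots ranking Hale above Ito: 5.
Ballots ranking Ito above Hale: 2.
Hale wins the head-to-head, 5–2.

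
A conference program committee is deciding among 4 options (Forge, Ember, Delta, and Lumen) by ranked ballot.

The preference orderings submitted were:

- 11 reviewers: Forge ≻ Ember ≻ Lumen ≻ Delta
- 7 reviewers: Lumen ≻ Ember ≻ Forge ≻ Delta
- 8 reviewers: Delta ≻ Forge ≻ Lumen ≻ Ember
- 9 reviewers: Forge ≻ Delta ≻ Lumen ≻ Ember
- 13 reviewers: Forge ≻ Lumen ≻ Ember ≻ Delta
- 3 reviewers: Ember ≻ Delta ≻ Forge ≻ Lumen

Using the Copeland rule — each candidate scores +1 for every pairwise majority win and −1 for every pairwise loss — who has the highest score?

Forge

Pairwise results:
  Forge vs Ember: Forge wins 41–10.
  Forge vs Delta: Forge wins 40–11.
  Forge vs Lumen: Forge wins 44–7.
  Ember vs Delta: Ember wins 34–17.
  Ember vs Lumen: Lumen wins 37–14.
  Delta vs Lumen: Lumen wins 31–20.
Copeland scores (wins − losses):
  Forge: 3 − 0 = 3
  Ember: 1 − 2 = -1
  Delta: 0 − 3 = -3
  Lumen: 2 − 1 = 1
Forge has the best Copeland score.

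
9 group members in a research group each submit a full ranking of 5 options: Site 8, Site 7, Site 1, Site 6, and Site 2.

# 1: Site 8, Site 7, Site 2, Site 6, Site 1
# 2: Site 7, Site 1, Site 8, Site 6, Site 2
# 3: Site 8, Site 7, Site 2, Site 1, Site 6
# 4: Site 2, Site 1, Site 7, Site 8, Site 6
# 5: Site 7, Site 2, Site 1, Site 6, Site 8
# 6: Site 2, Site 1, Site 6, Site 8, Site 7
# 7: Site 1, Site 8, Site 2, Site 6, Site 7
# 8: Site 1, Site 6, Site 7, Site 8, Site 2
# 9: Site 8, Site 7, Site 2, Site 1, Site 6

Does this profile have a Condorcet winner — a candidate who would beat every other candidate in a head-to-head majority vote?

No

Head-to-head results (9 voters total):
Site 8 vs Site 7: Site 8 wins 5–4.
Site 8 vs Site 1: Site 1 wins 6–3.
Site 8 vs Site 6: Site 8 wins 6–3.
Site 8 vs Site 2: Site 8 wins 6–3.
Site 7 vs Site 1: Site 7 wins 5–4.
Site 7 vs Site 6: Site 7 wins 6–3.
Site 7 vs Site 2: Site 7 wins 6–3.
Site 1 vs Site 6: Site 1 wins 8–1.
Site 1 vs Site 2: Site 2 wins 6–3.
Site 6 vs Site 2: Site 2 wins 7–2.
No candidate beats all others: Site 8 beats Site 7 beats Site 1 beats Site 8, a majority cycle.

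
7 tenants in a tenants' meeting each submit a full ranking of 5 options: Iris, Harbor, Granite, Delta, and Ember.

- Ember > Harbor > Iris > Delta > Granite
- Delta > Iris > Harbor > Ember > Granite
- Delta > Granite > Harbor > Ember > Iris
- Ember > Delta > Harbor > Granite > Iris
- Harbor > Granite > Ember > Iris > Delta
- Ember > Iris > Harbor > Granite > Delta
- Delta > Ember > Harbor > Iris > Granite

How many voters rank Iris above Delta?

3

Ballots ranking Iris above Delta: 3.
Ballots ranking Delta above Iris: 4.
So 3 of 7 voters prefer Iris to Delta.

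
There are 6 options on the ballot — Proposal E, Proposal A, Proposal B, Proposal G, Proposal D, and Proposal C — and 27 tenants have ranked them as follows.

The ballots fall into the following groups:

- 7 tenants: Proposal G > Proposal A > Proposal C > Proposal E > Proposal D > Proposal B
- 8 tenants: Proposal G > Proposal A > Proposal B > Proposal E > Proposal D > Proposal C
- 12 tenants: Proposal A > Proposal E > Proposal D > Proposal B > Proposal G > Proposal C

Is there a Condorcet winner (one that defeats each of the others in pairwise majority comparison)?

Yes

Head-to-head results (27 voters total):
Proposal E vs Proposal A: Proposal A wins 27–0.
Proposal E vs Proposal B: Proposal E wins 19–8.
Proposal E vs Proposal G: Proposal G wins 15–12.
Proposal E vs Proposal D: Proposal E wins 27–0.
Proposal E vs Proposal C: Proposal E wins 20–7.
Proposal A vs Proposal B: Proposal A wins 27–0.
Proposal A vs Proposal G: Proposal G wins 15–12.
Proposal A vs Proposal D: Proposal A wins 27–0.
Proposal A vs Proposal C: Proposal A wins 27–0.
Proposal B vs Proposal G: Proposal G wins 15–12.
Proposal B vs Proposal D: Proposal D wins 19–8.
Proposal B vs Proposal C: Proposal B wins 20–7.
Proposal G vs Proposal D: Proposal G wins 15–12.
Proposal G vs Proposal C: Proposal G wins 27–0.
Proposal D vs Proposal C: Proposal D wins 20–7.
Proposal G beats each rival — Proposal E (15–12), Proposal A (15–12), Proposal B (15–12), Proposal D (15–12), Proposal C (27–0) — so Proposal G is the Condorcet winner.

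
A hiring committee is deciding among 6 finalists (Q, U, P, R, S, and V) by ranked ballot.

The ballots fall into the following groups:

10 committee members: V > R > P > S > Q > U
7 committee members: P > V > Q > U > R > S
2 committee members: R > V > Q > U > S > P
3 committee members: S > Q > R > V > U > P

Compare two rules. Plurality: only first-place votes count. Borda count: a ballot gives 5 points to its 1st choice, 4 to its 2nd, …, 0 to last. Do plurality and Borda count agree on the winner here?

Yes

Plurality first-place counts: Q 0, U 0, P 7, R 2, S 3, V 10 → V.
Borda totals: Q 49, U 21, P 65, R 66, S 37, V 92 → V.
The two rules agree on V.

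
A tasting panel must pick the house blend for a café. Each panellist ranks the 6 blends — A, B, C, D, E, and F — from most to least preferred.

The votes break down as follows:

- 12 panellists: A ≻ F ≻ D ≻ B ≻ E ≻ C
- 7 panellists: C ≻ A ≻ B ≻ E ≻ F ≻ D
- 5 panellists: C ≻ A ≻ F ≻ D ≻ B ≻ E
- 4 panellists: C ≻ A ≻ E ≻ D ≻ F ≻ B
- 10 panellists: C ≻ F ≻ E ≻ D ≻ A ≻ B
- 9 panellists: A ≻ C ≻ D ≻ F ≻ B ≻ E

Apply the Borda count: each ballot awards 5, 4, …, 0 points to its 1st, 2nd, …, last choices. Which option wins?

Borda scores:
  A: 12·5 + 7·4 + 5·4 + 4·4 + 10·1 + 9·5 = 179
  B: 12·2 + 7·3 + 5·1 + 4·0 + 10·0 + 9·1 = 59
  C: 12·0 + 7·5 + 5·5 + 4·5 + 10·5 + 9·4 = 166
  D: 12·3 + 7·0 + 5·2 + 4·2 + 10·2 + 9·3 = 101
  E: 12·1 + 7·2 + 5·0 + 4·3 + 10·3 + 9·0 = 68
  F: 12·4 + 7·1 + 5·3 + 4·1 + 10·4 + 9·2 = 132
A has the highest total.

A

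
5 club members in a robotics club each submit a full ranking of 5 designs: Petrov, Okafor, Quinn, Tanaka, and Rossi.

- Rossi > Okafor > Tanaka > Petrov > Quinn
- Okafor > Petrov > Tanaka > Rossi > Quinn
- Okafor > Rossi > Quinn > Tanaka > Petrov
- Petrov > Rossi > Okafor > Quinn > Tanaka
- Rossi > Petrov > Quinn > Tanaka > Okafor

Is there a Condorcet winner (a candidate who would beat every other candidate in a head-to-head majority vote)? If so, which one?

Head-to-head results (5 voters total):
Petrov vs Okafor: Okafor wins 3–2.
Petrov vs Quinn: Petrov wins 4–1.
Petrov vs Tanaka: Petrov wins 3–2.
Petrov vs Rossi: Rossi wins 3–2.
Okafor vs Quinn: Okafor wins 4–1.
Okafor vs Tanaka: Okafor wins 4–1.
Okafor vs Rossi: Rossi wins 3–2.
Quinn vs Tanaka: Quinn wins 3–2.
Quinn vs Rossi: Rossi wins 5–0.
Tanaka vs Rossi: Rossi wins 4–1.
Rossi beats each rival — Petrov (3–2), Okafor (3–2), Quinn (5–0), Tanaka (4–1) — so Rossi is the Condorcet winner.

Rossi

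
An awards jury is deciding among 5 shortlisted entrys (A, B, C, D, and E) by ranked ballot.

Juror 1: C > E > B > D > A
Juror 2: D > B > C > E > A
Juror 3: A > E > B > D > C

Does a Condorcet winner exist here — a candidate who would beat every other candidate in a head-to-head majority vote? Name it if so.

Head-to-head results (3 voters total):
A vs B: B wins 2–1.
A vs C: C wins 2–1.
A vs D: D wins 2–1.
A vs E: E wins 2–1.
B vs C: B wins 2–1.
B vs D: B wins 2–1.
B vs E: E wins 2–1.
C vs D: D wins 2–1.
C vs E: C wins 2–1.
D vs E: E wins 2–1.
No candidate beats all others: B beats C beats E beats B, a majority cycle.

There is no Condorcet winner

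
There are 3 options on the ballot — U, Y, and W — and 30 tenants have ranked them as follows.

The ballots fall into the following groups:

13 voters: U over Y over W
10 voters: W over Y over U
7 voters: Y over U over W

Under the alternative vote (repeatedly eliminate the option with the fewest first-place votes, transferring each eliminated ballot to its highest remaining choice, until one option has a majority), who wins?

Round 1: U 13, W 10, Y 7. Y has the fewest and is eliminated.
Round 2: U 20, W 10. U has a majority.

U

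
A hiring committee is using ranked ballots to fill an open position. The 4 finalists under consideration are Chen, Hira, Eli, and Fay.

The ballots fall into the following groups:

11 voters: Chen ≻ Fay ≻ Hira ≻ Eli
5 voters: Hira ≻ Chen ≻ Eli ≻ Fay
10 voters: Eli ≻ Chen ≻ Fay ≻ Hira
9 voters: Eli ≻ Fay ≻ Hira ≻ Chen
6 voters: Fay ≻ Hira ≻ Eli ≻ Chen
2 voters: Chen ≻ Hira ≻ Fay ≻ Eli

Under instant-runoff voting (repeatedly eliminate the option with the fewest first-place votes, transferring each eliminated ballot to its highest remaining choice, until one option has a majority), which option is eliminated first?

Round 1: Eli 19, Chen 13, Fay 6, Hira 5. Hira has the fewest and is eliminated.
Round 2: Eli 19, Chen 18, Fay 6. Fay has the fewest and is eliminated.
Round 3: Eli 25, Chen 18. Eli has a majority.

Hira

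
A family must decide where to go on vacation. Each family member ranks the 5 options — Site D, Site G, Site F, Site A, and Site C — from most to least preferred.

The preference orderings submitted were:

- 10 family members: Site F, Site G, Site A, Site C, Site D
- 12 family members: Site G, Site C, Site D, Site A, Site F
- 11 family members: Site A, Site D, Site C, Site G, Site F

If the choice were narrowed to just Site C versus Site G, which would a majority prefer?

Ballots ranking Site C above Site G: 11.
Ballots ranking Site G above Site C: 10+12 = 22.
Site G wins the head-to-head, 22–11.

Site G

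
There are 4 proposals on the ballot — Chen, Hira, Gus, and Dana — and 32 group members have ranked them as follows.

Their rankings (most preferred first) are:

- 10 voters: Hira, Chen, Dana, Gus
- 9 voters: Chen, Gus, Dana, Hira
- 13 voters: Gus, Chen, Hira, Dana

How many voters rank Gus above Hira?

Ballots ranking Gus above Hira: 9+13 = 22.
Ballots ranking Hira above Gus: 10.
So 22 of 32 voters prefer Gus to Hira.

22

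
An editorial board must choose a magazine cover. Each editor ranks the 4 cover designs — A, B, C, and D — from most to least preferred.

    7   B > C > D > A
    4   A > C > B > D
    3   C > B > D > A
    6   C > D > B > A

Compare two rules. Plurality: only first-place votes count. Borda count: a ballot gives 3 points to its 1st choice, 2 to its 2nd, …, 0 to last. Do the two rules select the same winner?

Yes

Plurality first-place counts: A 4, B 7, C 9, D 0 → C.
Borda totals: A 12, B 37, C 49, D 22 → C.
The two rules agree on C.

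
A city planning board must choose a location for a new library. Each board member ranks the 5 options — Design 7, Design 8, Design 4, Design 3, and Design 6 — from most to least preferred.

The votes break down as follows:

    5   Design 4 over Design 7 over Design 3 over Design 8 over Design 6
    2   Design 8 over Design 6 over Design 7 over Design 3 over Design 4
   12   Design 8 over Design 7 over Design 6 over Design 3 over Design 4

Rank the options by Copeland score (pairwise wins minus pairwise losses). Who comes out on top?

Design 8

Pairwise results:
  Design 7 vs Design 8: Design 8 wins 14–5.
  Design 7 vs Design 4: Design 7 wins 14–5.
  Design 7 vs Design 3: Design 7 wins 19–0.
  Design 7 vs Design 6: Design 7 wins 17–2.
  Design 8 vs Design 4: Design 8 wins 14–5.
  Design 8 vs Design 3: Design 8 wins 14–5.
  Design 8 vs Design 6: Design 8 wins 19–0.
  Design 4 vs Design 3: Design 3 wins 14–5.
  Design 4 vs Design 6: Design 6 wins 14–5.
  Design 3 vs Design 6: Design 6 wins 14–5.
Copeland scores (wins − losses):
  Design 7: 3 − 1 = 2
  Design 8: 4 − 0 = 4
  Design 4: 0 − 4 = -4
  Design 3: 1 − 3 = -2
  Design 6: 2 − 2 = 0
Design 8 has the best Copeland score.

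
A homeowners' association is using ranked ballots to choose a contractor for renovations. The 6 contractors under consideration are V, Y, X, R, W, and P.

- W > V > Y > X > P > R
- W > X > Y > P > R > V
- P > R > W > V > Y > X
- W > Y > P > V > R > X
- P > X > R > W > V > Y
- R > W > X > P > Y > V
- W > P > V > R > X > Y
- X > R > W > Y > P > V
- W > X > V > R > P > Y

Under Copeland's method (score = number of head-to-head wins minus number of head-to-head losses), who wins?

W

Pairwise results:
  V vs Y: V wins 5–4.
  V vs X: X wins 5–4.
  V vs R: R wins 5–4.
  V vs W: W wins 9–0.
  V vs P: P wins 7–2.
  Y vs X: X wins 6–3.
  Y vs R: R wins 6–3.
  Y vs W: W wins 9–0.
  Y vs P: P wins 5–4.
  X vs R: X wins 5–4.
  X vs W: W wins 7–2.
  X vs P: X wins 5–4.
  R vs W: W wins 5–4.
  R vs P: P wins 6–3.
  W vs P: W wins 7–2.
Copeland scores (wins − losses):
  V: 1 − 4 = -3
  Y: 0 − 5 = -5
  X: 4 − 1 = 3
  R: 2 − 3 = -1
  W: 5 − 0 = 5
  P: 3 − 2 = 1
W has the best Copeland score.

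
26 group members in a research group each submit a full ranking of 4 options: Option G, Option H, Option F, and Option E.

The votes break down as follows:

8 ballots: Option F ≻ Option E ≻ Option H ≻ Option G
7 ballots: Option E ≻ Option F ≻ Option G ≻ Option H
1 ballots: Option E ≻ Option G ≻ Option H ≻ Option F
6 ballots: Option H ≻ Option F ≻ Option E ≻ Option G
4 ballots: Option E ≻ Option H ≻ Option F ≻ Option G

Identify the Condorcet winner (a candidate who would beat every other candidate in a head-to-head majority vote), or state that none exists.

Head-to-head results (26 voters total):
Option G vs Option H: Option H wins 18–8.
Option G vs Option F: Option F wins 25–1.
Option G vs Option E: Option E wins 26–0.
Option H vs Option F: Option F wins 15–11.
Option H vs Option E: Option E wins 20–6.
Option F vs Option E: Option F wins 14–12.
Option F beats each rival — Option G (25–1), Option H (15–11), Option E (14–12) — so Option F is the Condorcet winner.

Option F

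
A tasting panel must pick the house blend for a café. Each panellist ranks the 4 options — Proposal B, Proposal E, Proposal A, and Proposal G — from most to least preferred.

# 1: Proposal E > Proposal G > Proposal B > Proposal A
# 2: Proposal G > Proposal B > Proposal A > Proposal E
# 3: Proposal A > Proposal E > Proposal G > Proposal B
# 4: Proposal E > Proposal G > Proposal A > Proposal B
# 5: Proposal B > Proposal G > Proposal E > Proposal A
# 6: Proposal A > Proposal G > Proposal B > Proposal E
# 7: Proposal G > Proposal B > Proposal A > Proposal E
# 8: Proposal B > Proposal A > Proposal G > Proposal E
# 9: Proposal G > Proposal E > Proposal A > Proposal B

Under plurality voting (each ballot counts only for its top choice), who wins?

Proposal G

First-place vote totals:
  Proposal B: 2
  Proposal E: 2
  Proposal A: 2
  Proposal G: 3
Proposal G has the most first-place votes.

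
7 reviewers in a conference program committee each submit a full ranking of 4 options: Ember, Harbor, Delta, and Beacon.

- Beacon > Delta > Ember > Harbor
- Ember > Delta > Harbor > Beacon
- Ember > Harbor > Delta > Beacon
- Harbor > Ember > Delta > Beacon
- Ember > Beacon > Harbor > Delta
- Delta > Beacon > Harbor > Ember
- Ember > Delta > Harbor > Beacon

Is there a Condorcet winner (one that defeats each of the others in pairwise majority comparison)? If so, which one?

Ember

Head-to-head results (7 voters total):
Ember vs Harbor: Ember wins 5–2.
Ember vs Delta: Ember wins 5–2.
Ember vs Beacon: Ember wins 5–2.
Harbor vs Delta: Delta wins 4–3.
Harbor vs Beacon: Harbor wins 4–3.
Delta vs Beacon: Delta wins 5–2.
Ember beats each rival — Harbor (5–2), Delta (5–2), Beacon (5–2) — so Ember is the Condorcet winner.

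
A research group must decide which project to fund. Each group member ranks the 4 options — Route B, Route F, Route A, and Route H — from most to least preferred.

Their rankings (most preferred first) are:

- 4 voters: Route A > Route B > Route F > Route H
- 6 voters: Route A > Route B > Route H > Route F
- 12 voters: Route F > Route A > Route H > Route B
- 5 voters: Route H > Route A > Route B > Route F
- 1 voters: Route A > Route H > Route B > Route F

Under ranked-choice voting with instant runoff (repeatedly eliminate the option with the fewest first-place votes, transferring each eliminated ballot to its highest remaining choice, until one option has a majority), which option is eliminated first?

Route B

Round 1: Route F 12, Route A 11, Route H 5, Route B 0. Route B has the fewest and is eliminated.
Round 2: Route F 12, Route A 11, Route H 5. Route H has the fewest and is eliminated.
Round 3: Route A 16, Route F 12. Route A has a majority.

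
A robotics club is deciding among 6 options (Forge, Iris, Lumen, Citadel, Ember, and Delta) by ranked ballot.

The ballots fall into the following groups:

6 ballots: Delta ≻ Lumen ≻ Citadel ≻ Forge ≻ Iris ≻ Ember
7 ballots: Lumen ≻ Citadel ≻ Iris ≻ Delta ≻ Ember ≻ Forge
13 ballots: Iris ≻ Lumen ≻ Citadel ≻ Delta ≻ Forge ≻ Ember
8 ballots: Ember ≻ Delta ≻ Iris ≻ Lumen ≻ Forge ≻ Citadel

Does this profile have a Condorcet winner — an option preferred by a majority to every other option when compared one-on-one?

Head-to-head results (34 voters total):
Forge vs Iris: Iris wins 28–6.
Forge vs Lumen: Lumen wins 34–0.
Forge vs Citadel: Citadel wins 26–8.
Forge vs Ember: Forge wins 19–15.
Forge vs Delta: Delta wins 34–0.
Iris vs Lumen: Iris wins 21–13.
Iris vs Citadel: Iris wins 21–13.
Iris vs Ember: Iris wins 26–8.
Iris vs Delta: Iris wins 20–14.
Lumen vs Citadel: Lumen wins 34–0.
Lumen vs Ember: Lumen wins 26–8.
Lumen vs Delta: Lumen wins 20–14.
Citadel vs Ember: Citadel wins 26–8.
Citadel vs Delta: Citadel wins 20–14.
Ember vs Delta: Delta wins 26–8.
Iris beats each rival — Forge (28–6), Lumen (21–13), Citadel (21–13), Ember (26–8), Delta (20–14) — so Iris is the Condorcet winner.

Yes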